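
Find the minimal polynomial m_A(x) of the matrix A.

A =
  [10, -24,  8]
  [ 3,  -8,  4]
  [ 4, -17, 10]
x^3 - 12*x^2 + 48*x - 64

The characteristic polynomial is χ_A(x) = (x - 4)^3, so the eigenvalues are known. The minimal polynomial is
  m_A(x) = Π_λ (x − λ)^{k_λ}
where k_λ is the size of the *largest* Jordan block for λ (equivalently, the smallest k with (A − λI)^k v = 0 for every generalised eigenvector v of λ).

  λ = 4: largest Jordan block has size 3, contributing (x − 4)^3

So m_A(x) = (x - 4)^3 = x^3 - 12*x^2 + 48*x - 64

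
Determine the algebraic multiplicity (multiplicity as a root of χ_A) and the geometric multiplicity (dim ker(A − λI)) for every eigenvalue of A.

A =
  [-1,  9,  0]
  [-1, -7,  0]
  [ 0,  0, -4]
λ = -4: alg = 3, geom = 2

Step 1 — factor the characteristic polynomial to read off the algebraic multiplicities:
  χ_A(x) = (x + 4)^3

Step 2 — compute geometric multiplicities via the rank-nullity identity g(λ) = n − rank(A − λI):
  rank(A − (-4)·I) = 1, so dim ker(A − (-4)·I) = n − 1 = 2

Summary:
  λ = -4: algebraic multiplicity = 3, geometric multiplicity = 2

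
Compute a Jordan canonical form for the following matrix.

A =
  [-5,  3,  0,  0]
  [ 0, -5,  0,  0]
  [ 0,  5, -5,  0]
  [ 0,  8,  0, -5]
J_2(-5) ⊕ J_1(-5) ⊕ J_1(-5)

The characteristic polynomial is
  det(x·I − A) = x^4 + 20*x^3 + 150*x^2 + 500*x + 625 = (x + 5)^4

Eigenvalues and multiplicities (the geometric multiplicity of λ is n − rank(A − λI), which equals the number of Jordan blocks for λ):
  λ = -5: algebraic multiplicity = 4, geometric multiplicity = 3

Determining the block sizes for each eigenvalue:
  λ = -5: 3 blocks summing to 4 forces exactly one block of size 2 and the rest size 1 → block sizes [2, 1, 1]

Assembling the blocks gives a Jordan form
J =
  [-5,  1,  0,  0]
  [ 0, -5,  0,  0]
  [ 0,  0, -5,  0]
  [ 0,  0,  0, -5]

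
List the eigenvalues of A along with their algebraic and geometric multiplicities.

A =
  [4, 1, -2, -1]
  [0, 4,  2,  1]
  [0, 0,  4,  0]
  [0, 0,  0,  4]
λ = 4: alg = 4, geom = 2

Step 1 — factor the characteristic polynomial to read off the algebraic multiplicities:
  χ_A(x) = (x - 4)^4

Step 2 — compute geometric multiplicities via the rank-nullity identity g(λ) = n − rank(A − λI):
  rank(A − (4)·I) = 2, so dim ker(A − (4)·I) = n − 2 = 2

Summary:
  λ = 4: algebraic multiplicity = 4, geometric multiplicity = 2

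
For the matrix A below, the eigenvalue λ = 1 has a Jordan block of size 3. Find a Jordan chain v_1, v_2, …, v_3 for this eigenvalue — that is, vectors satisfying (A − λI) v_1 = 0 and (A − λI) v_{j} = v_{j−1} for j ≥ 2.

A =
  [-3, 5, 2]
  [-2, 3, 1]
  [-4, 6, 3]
A Jordan chain for λ = 1 of length 3:
v_1 = (-2, 0, -4)ᵀ
v_2 = (-4, -2, -4)ᵀ
v_3 = (1, 0, 0)ᵀ

Let N = A − (1)·I. We want v_3 with N^3 v_3 = 0 but N^2 v_3 ≠ 0; then v_{j-1} := N · v_j for j = 3, …, 2.

Pick v_3 = (1, 0, 0)ᵀ.
Then v_2 = N · v_3 = (-4, -2, -4)ᵀ.
Then v_1 = N · v_2 = (-2, 0, -4)ᵀ.

Sanity check: (A − (1)·I) v_1 = (0, 0, 0)ᵀ = 0. ✓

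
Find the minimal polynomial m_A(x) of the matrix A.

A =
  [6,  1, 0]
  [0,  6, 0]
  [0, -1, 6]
x^2 - 12*x + 36

The characteristic polynomial is χ_A(x) = (x - 6)^3, so the eigenvalues are known. The minimal polynomial is
  m_A(x) = Π_λ (x − λ)^{k_λ}
where k_λ is the size of the *largest* Jordan block for λ (equivalently, the smallest k with (A − λI)^k v = 0 for every generalised eigenvector v of λ).

  λ = 6: largest Jordan block has size 2, contributing (x − 6)^2

So m_A(x) = (x - 6)^2 = x^2 - 12*x + 36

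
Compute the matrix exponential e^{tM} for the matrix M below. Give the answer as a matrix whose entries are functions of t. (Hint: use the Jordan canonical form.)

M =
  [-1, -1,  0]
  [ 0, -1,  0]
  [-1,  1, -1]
e^{tM} =
  [exp(-t), -t*exp(-t), 0]
  [0, exp(-t), 0]
  [-t*exp(-t), t^2*exp(-t)/2 + t*exp(-t), exp(-t)]

Strategy: write M = P · J · P⁻¹ where J is a Jordan canonical form, so e^{tM} = P · e^{tJ} · P⁻¹, and e^{tJ} can be computed block-by-block.

M has Jordan form
J =
  [-1,  1,  0]
  [ 0, -1,  1]
  [ 0,  0, -1]
(up to reordering of blocks).

Per-block formulas:
  For a 3×3 Jordan block J_3(-1): exp(t · J_3(-1)) = e^(-1t)·(I + t·N + (t^2/2)·N^2), where N is the 3×3 nilpotent shift.

After assembling e^{tJ} and conjugating by P, we get:

e^{tM} =
  [exp(-t), -t*exp(-t), 0]
  [0, exp(-t), 0]
  [-t*exp(-t), t^2*exp(-t)/2 + t*exp(-t), exp(-t)]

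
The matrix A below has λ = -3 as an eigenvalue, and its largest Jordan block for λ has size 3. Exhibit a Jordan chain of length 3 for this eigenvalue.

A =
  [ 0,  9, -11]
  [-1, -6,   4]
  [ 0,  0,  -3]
A Jordan chain for λ = -3 of length 3:
v_1 = (3, -1, 0)ᵀ
v_2 = (-11, 4, 0)ᵀ
v_3 = (0, 0, 1)ᵀ

Let N = A − (-3)·I. We want v_3 with N^3 v_3 = 0 but N^2 v_3 ≠ 0; then v_{j-1} := N · v_j for j = 3, …, 2.

Pick v_3 = (0, 0, 1)ᵀ.
Then v_2 = N · v_3 = (-11, 4, 0)ᵀ.
Then v_1 = N · v_2 = (3, -1, 0)ᵀ.

Sanity check: (A − (-3)·I) v_1 = (0, 0, 0)ᵀ = 0. ✓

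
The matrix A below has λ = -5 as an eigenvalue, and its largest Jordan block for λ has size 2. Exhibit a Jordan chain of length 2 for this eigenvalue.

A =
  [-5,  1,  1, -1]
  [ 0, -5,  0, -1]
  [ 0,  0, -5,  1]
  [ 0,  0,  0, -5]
A Jordan chain for λ = -5 of length 2:
v_1 = (1, 0, 0, 0)ᵀ
v_2 = (0, 1, 0, 0)ᵀ

Let N = A − (-5)·I. We want v_2 with N^2 v_2 = 0 but N^1 v_2 ≠ 0; then v_{j-1} := N · v_j for j = 2, …, 2.

Pick v_2 = (0, 1, 0, 0)ᵀ.
Then v_1 = N · v_2 = (1, 0, 0, 0)ᵀ.

Sanity check: (A − (-5)·I) v_1 = (0, 0, 0, 0)ᵀ = 0. ✓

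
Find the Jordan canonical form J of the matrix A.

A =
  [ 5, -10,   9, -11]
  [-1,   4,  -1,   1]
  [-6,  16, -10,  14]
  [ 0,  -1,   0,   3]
J_1(-4) ⊕ J_3(2)

The characteristic polynomial is
  det(x·I − A) = x^4 - 2*x^3 - 12*x^2 + 40*x - 32 = (x - 2)^3*(x + 4)

Eigenvalues and multiplicities (the geometric multiplicity of λ is n − rank(A − λI), which equals the number of Jordan blocks for λ):
  λ = -4: algebraic multiplicity = 1, geometric multiplicity = 1
  λ = 2: algebraic multiplicity = 3, geometric multiplicity = 1

Determining the block sizes for each eigenvalue:
  λ = -4: one block (gm = 1), so the single block has size am = 1 → block sizes [1]
  λ = 2: one block (gm = 1), so the single block has size am = 3 → block sizes [3]

Assembling the blocks gives a Jordan form
J =
  [-4, 0, 0, 0]
  [ 0, 2, 1, 0]
  [ 0, 0, 2, 1]
  [ 0, 0, 0, 2]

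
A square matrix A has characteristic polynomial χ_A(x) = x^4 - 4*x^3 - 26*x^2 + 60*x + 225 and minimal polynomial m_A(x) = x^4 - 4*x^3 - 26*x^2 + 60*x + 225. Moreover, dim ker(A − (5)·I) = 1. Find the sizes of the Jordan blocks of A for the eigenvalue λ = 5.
Block sizes for λ = 5: [2]

Step 1 — from the characteristic polynomial, algebraic multiplicity of λ = 5 is 2. From dim ker(A − (5)·I) = 1, there are exactly 1 Jordan blocks for λ = 5.
Step 2 — from the minimal polynomial, the factor (x − 5)^2 tells us the largest block for λ = 5 has size 2.
Step 3 — with total size 2, 1 blocks, and largest block 2, the block sizes (in nonincreasing order) are [2].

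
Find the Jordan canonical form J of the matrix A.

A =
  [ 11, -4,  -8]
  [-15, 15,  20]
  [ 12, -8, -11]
J_2(5) ⊕ J_1(5)

The characteristic polynomial is
  det(x·I − A) = x^3 - 15*x^2 + 75*x - 125 = (x - 5)^3

Eigenvalues and multiplicities (the geometric multiplicity of λ is n − rank(A − λI), which equals the number of Jordan blocks for λ):
  λ = 5: algebraic multiplicity = 3, geometric multiplicity = 2

Determining the block sizes for each eigenvalue:
  λ = 5: 2 blocks summing to 3 forces exactly one block of size 2 and the rest size 1 → block sizes [2, 1]

Assembling the blocks gives a Jordan form
J =
  [5, 1, 0]
  [0, 5, 0]
  [0, 0, 5]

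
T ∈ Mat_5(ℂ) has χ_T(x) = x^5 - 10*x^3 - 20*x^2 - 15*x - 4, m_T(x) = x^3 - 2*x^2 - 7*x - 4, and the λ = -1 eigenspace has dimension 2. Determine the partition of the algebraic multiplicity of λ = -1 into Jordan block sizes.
Block sizes for λ = -1: [2, 2]

Step 1 — from the characteristic polynomial, algebraic multiplicity of λ = -1 is 4. From dim ker(T − (-1)·I) = 2, there are exactly 2 Jordan blocks for λ = -1.
Step 2 — from the minimal polynomial, the factor (x + 1)^2 tells us the largest block for λ = -1 has size 2.
Step 3 — with total size 4, 2 blocks, and largest block 2, the block sizes (in nonincreasing order) are [2, 2].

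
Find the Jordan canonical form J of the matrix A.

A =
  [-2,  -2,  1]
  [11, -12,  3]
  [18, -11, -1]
J_3(-5)

The characteristic polynomial is
  det(x·I − A) = x^3 + 15*x^2 + 75*x + 125 = (x + 5)^3

Eigenvalues and multiplicities (the geometric multiplicity of λ is n − rank(A − λI), which equals the number of Jordan blocks for λ):
  λ = -5: algebraic multiplicity = 3, geometric multiplicity = 1

Determining the block sizes for each eigenvalue:
  λ = -5: one block (gm = 1), so the single block has size am = 3 → block sizes [3]

Assembling the blocks gives a Jordan form
J =
  [-5,  1,  0]
  [ 0, -5,  1]
  [ 0,  0, -5]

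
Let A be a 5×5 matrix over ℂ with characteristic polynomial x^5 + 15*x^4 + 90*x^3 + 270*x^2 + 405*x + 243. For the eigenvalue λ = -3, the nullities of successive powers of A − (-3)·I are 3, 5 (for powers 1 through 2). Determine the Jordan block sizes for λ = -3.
Block sizes for λ = -3: [2, 2, 1]

From the dimensions of kernels of powers, the number of Jordan blocks of size at least j is d_j − d_{j−1} where d_j = dim ker(N^j) (with d_0 = 0). Computing the differences gives [3, 2].
The number of blocks of size exactly k is (#blocks of size ≥ k) − (#blocks of size ≥ k + 1), so the partition is: 1 block(s) of size 1, 2 block(s) of size 2.
In nonincreasing order the block sizes are [2, 2, 1].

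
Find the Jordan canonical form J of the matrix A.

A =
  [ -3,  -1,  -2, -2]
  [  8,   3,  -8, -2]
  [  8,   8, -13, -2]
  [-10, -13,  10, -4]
J_2(-5) ⊕ J_1(-5) ⊕ J_1(-2)

The characteristic polynomial is
  det(x·I − A) = x^4 + 17*x^3 + 105*x^2 + 275*x + 250 = (x + 2)*(x + 5)^3

Eigenvalues and multiplicities (the geometric multiplicity of λ is n − rank(A − λI), which equals the number of Jordan blocks for λ):
  λ = -5: algebraic multiplicity = 3, geometric multiplicity = 2
  λ = -2: algebraic multiplicity = 1, geometric multiplicity = 1

Determining the block sizes for each eigenvalue:
  λ = -5: 2 blocks summing to 3 forces exactly one block of size 2 and the rest size 1 → block sizes [2, 1]
  λ = -2: one block (gm = 1), so the single block has size am = 1 → block sizes [1]

Assembling the blocks gives a Jordan form
J =
  [-5,  1,  0,  0]
  [ 0, -5,  0,  0]
  [ 0,  0, -5,  0]
  [ 0,  0,  0, -2]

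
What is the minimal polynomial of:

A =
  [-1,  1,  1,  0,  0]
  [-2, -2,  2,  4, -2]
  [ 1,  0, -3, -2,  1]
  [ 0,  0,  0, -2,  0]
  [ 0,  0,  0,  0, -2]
x^3 + 6*x^2 + 12*x + 8

The characteristic polynomial is χ_A(x) = (x + 2)^5, so the eigenvalues are known. The minimal polynomial is
  m_A(x) = Π_λ (x − λ)^{k_λ}
where k_λ is the size of the *largest* Jordan block for λ (equivalently, the smallest k with (A − λI)^k v = 0 for every generalised eigenvector v of λ).

  λ = -2: largest Jordan block has size 3, contributing (x + 2)^3

So m_A(x) = (x + 2)^3 = x^3 + 6*x^2 + 12*x + 8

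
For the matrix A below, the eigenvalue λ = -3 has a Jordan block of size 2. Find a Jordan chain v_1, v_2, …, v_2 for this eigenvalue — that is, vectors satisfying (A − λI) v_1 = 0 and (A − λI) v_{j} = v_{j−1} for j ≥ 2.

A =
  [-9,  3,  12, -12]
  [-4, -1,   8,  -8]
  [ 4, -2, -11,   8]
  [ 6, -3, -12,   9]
A Jordan chain for λ = -3 of length 2:
v_1 = (-6, -4, 4, 6)ᵀ
v_2 = (1, 0, 0, 0)ᵀ

Let N = A − (-3)·I. We want v_2 with N^2 v_2 = 0 but N^1 v_2 ≠ 0; then v_{j-1} := N · v_j for j = 2, …, 2.

Pick v_2 = (1, 0, 0, 0)ᵀ.
Then v_1 = N · v_2 = (-6, -4, 4, 6)ᵀ.

Sanity check: (A − (-3)·I) v_1 = (0, 0, 0, 0)ᵀ = 0. ✓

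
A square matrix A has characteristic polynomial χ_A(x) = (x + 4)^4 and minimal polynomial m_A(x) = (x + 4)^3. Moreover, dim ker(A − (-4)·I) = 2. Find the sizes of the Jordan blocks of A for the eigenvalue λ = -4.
Block sizes for λ = -4: [3, 1]

Step 1 — from the characteristic polynomial, algebraic multiplicity of λ = -4 is 4. From dim ker(A − (-4)·I) = 2, there are exactly 2 Jordan blocks for λ = -4.
Step 2 — from the minimal polynomial, the factor (x + 4)^3 tells us the largest block for λ = -4 has size 3.
Step 3 — with total size 4, 2 blocks, and largest block 3, the block sizes (in nonincreasing order) are [3, 1].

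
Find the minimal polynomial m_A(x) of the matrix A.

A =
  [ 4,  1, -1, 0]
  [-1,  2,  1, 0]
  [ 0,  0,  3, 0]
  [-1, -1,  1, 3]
x^2 - 6*x + 9

The characteristic polynomial is χ_A(x) = (x - 3)^4, so the eigenvalues are known. The minimal polynomial is
  m_A(x) = Π_λ (x − λ)^{k_λ}
where k_λ is the size of the *largest* Jordan block for λ (equivalently, the smallest k with (A − λI)^k v = 0 for every generalised eigenvector v of λ).

  λ = 3: largest Jordan block has size 2, contributing (x − 3)^2

So m_A(x) = (x - 3)^2 = x^2 - 6*x + 9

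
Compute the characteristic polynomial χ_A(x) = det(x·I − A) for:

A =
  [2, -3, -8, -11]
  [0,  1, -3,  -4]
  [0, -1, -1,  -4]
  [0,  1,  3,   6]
x^4 - 8*x^3 + 24*x^2 - 32*x + 16

Expanding det(x·I − A) (e.g. by cofactor expansion or by noting that A is similar to its Jordan form J, which has the same characteristic polynomial as A) gives
  χ_A(x) = x^4 - 8*x^3 + 24*x^2 - 32*x + 16
which factors as (x - 2)^4. The eigenvalues (with algebraic multiplicities) are λ = 2 with multiplicity 4.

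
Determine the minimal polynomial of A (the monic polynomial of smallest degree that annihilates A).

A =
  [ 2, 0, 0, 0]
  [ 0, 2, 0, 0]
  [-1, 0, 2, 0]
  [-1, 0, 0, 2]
x^2 - 4*x + 4

The characteristic polynomial is χ_A(x) = (x - 2)^4, so the eigenvalues are known. The minimal polynomial is
  m_A(x) = Π_λ (x − λ)^{k_λ}
where k_λ is the size of the *largest* Jordan block for λ (equivalently, the smallest k with (A − λI)^k v = 0 for every generalised eigenvector v of λ).

  λ = 2: largest Jordan block has size 2, contributing (x − 2)^2

So m_A(x) = (x - 2)^2 = x^2 - 4*x + 4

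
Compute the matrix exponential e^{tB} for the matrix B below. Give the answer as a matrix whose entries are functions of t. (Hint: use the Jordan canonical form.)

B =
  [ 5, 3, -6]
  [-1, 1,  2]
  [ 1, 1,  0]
e^{tB} =
  [3*t*exp(2*t) + exp(2*t), 3*t*exp(2*t), -6*t*exp(2*t)]
  [-t*exp(2*t), -t*exp(2*t) + exp(2*t), 2*t*exp(2*t)]
  [t*exp(2*t), t*exp(2*t), -2*t*exp(2*t) + exp(2*t)]

Strategy: write B = P · J · P⁻¹ where J is a Jordan canonical form, so e^{tB} = P · e^{tJ} · P⁻¹, and e^{tJ} can be computed block-by-block.

B has Jordan form
J =
  [2, 1, 0]
  [0, 2, 0]
  [0, 0, 2]
(up to reordering of blocks).

Per-block formulas:
  For a 1×1 block at λ = 2: exp(t · [2]) = [e^(2t)].
  For a 2×2 Jordan block J_2(2): exp(t · J_2(2)) = e^(2t)·(I + t·N), where N is the 2×2 nilpotent shift.

After assembling e^{tJ} and conjugating by P, we get:

e^{tB} =
  [3*t*exp(2*t) + exp(2*t), 3*t*exp(2*t), -6*t*exp(2*t)]
  [-t*exp(2*t), -t*exp(2*t) + exp(2*t), 2*t*exp(2*t)]
  [t*exp(2*t), t*exp(2*t), -2*t*exp(2*t) + exp(2*t)]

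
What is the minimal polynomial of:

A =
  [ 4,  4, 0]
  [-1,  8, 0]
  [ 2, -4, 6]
x^2 - 12*x + 36

The characteristic polynomial is χ_A(x) = (x - 6)^3, so the eigenvalues are known. The minimal polynomial is
  m_A(x) = Π_λ (x − λ)^{k_λ}
where k_λ is the size of the *largest* Jordan block for λ (equivalently, the smallest k with (A − λI)^k v = 0 for every generalised eigenvector v of λ).

  λ = 6: largest Jordan block has size 2, contributing (x − 6)^2

So m_A(x) = (x - 6)^2 = x^2 - 12*x + 36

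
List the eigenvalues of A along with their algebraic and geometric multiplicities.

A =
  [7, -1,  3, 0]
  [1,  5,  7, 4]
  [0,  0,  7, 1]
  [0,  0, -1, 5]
λ = 6: alg = 4, geom = 2

Step 1 — factor the characteristic polynomial to read off the algebraic multiplicities:
  χ_A(x) = (x - 6)^4

Step 2 — compute geometric multiplicities via the rank-nullity identity g(λ) = n − rank(A − λI):
  rank(A − (6)·I) = 2, so dim ker(A − (6)·I) = n − 2 = 2

Summary:
  λ = 6: algebraic multiplicity = 4, geometric multiplicity = 2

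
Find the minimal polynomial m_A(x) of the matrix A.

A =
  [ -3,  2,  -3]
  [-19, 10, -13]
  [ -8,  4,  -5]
x^3 - 2*x^2 + x

The characteristic polynomial is χ_A(x) = x*(x - 1)^2, so the eigenvalues are known. The minimal polynomial is
  m_A(x) = Π_λ (x − λ)^{k_λ}
where k_λ is the size of the *largest* Jordan block for λ (equivalently, the smallest k with (A − λI)^k v = 0 for every generalised eigenvector v of λ).

  λ = 0: largest Jordan block has size 1, contributing (x − 0)
  λ = 1: largest Jordan block has size 2, contributing (x − 1)^2

So m_A(x) = x*(x - 1)^2 = x^3 - 2*x^2 + x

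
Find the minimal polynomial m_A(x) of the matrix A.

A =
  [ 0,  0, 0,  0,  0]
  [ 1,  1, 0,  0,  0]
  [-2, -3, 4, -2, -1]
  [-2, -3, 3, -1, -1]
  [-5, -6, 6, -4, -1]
x^2 - x

The characteristic polynomial is χ_A(x) = x^2*(x - 1)^3, so the eigenvalues are known. The minimal polynomial is
  m_A(x) = Π_λ (x − λ)^{k_λ}
where k_λ is the size of the *largest* Jordan block for λ (equivalently, the smallest k with (A − λI)^k v = 0 for every generalised eigenvector v of λ).

  λ = 0: largest Jordan block has size 1, contributing (x − 0)
  λ = 1: largest Jordan block has size 1, contributing (x − 1)

So m_A(x) = x*(x - 1) = x^2 - x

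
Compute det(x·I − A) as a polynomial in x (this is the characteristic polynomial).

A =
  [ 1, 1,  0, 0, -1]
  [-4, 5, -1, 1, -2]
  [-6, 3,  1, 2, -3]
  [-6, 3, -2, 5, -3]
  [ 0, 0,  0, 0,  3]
x^5 - 15*x^4 + 90*x^3 - 270*x^2 + 405*x - 243

Expanding det(x·I − A) (e.g. by cofactor expansion or by noting that A is similar to its Jordan form J, which has the same characteristic polynomial as A) gives
  χ_A(x) = x^5 - 15*x^4 + 90*x^3 - 270*x^2 + 405*x - 243
which factors as (x - 3)^5. The eigenvalues (with algebraic multiplicities) are λ = 3 with multiplicity 5.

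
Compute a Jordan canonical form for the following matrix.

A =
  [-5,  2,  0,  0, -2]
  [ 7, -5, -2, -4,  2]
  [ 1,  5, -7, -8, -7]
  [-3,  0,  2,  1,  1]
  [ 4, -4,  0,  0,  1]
J_3(-3) ⊕ J_2(-3)

The characteristic polynomial is
  det(x·I − A) = x^5 + 15*x^4 + 90*x^3 + 270*x^2 + 405*x + 243 = (x + 3)^5

Eigenvalues and multiplicities (the geometric multiplicity of λ is n − rank(A − λI), which equals the number of Jordan blocks for λ):
  λ = -3: algebraic multiplicity = 5, geometric multiplicity = 2

Determining the block sizes for each eigenvalue:
  λ = -3: with am = 5 and gm = 2, the partition is not yet determined (e.g. several partitions of 5 into 2 parts exist). Let N = A − (-3)·I. Computing rank(N^1) = 3, rank(N^2) = 1, rank(N^3) = 0; the number of blocks of size ≥ j is rank(N^{j−1}) − rank(N^j), giving [2, 2, 1]. So we have 1 block(s) of size 3, 1 block(s) of size 2 → block sizes [3, 2]

Assembling the blocks gives a Jordan form
J =
  [-3,  1,  0,  0,  0]
  [ 0, -3,  1,  0,  0]
  [ 0,  0, -3,  0,  0]
  [ 0,  0,  0, -3,  1]
  [ 0,  0,  0,  0, -3]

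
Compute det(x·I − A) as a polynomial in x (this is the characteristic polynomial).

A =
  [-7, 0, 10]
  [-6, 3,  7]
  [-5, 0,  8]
x^3 - 4*x^2 - 3*x + 18

Expanding det(x·I − A) (e.g. by cofactor expansion or by noting that A is similar to its Jordan form J, which has the same characteristic polynomial as A) gives
  χ_A(x) = x^3 - 4*x^2 - 3*x + 18
which factors as (x - 3)^2*(x + 2). The eigenvalues (with algebraic multiplicities) are λ = -2 with multiplicity 1, λ = 3 with multiplicity 2.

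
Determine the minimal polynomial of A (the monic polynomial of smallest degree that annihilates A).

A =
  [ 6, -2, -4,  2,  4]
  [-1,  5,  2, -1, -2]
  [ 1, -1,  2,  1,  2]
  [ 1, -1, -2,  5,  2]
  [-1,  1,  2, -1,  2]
x^2 - 8*x + 16

The characteristic polynomial is χ_A(x) = (x - 4)^5, so the eigenvalues are known. The minimal polynomial is
  m_A(x) = Π_λ (x − λ)^{k_λ}
where k_λ is the size of the *largest* Jordan block for λ (equivalently, the smallest k with (A − λI)^k v = 0 for every generalised eigenvector v of λ).

  λ = 4: largest Jordan block has size 2, contributing (x − 4)^2

So m_A(x) = (x - 4)^2 = x^2 - 8*x + 16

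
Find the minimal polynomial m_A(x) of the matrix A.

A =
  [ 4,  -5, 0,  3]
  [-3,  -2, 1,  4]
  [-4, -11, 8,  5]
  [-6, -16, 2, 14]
x^3 - 18*x^2 + 108*x - 216

The characteristic polynomial is χ_A(x) = (x - 6)^4, so the eigenvalues are known. The minimal polynomial is
  m_A(x) = Π_λ (x − λ)^{k_λ}
where k_λ is the size of the *largest* Jordan block for λ (equivalently, the smallest k with (A − λI)^k v = 0 for every generalised eigenvector v of λ).

  λ = 6: largest Jordan block has size 3, contributing (x − 6)^3

So m_A(x) = (x - 6)^3 = x^3 - 18*x^2 + 108*x - 216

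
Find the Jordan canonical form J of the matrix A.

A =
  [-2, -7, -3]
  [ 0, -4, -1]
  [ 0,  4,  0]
J_3(-2)

The characteristic polynomial is
  det(x·I − A) = x^3 + 6*x^2 + 12*x + 8 = (x + 2)^3

Eigenvalues and multiplicities (the geometric multiplicity of λ is n − rank(A − λI), which equals the number of Jordan blocks for λ):
  λ = -2: algebraic multiplicity = 3, geometric multiplicity = 1

Determining the block sizes for each eigenvalue:
  λ = -2: one block (gm = 1), so the single block has size am = 3 → block sizes [3]

Assembling the blocks gives a Jordan form
J =
  [-2,  1,  0]
  [ 0, -2,  1]
  [ 0,  0, -2]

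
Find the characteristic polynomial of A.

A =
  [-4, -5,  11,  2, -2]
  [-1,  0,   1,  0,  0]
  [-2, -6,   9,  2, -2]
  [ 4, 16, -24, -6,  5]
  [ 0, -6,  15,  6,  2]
x^5 - x^4 - 5*x^3 + x^2 + 8*x + 4

Expanding det(x·I − A) (e.g. by cofactor expansion or by noting that A is similar to its Jordan form J, which has the same characteristic polynomial as A) gives
  χ_A(x) = x^5 - x^4 - 5*x^3 + x^2 + 8*x + 4
which factors as (x - 2)^2*(x + 1)^3. The eigenvalues (with algebraic multiplicities) are λ = -1 with multiplicity 3, λ = 2 with multiplicity 2.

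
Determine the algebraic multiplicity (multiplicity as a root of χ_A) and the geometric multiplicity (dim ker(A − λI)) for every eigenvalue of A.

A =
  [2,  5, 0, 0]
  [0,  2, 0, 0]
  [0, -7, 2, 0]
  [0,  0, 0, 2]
λ = 2: alg = 4, geom = 3

Step 1 — factor the characteristic polynomial to read off the algebraic multiplicities:
  χ_A(x) = (x - 2)^4

Step 2 — compute geometric multiplicities via the rank-nullity identity g(λ) = n − rank(A − λI):
  rank(A − (2)·I) = 1, so dim ker(A − (2)·I) = n − 1 = 3

Summary:
  λ = 2: algebraic multiplicity = 4, geometric multiplicity = 3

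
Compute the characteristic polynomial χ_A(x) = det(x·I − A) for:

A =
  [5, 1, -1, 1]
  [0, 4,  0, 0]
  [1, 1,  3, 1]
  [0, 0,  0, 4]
x^4 - 16*x^3 + 96*x^2 - 256*x + 256

Expanding det(x·I − A) (e.g. by cofactor expansion or by noting that A is similar to its Jordan form J, which has the same characteristic polynomial as A) gives
  χ_A(x) = x^4 - 16*x^3 + 96*x^2 - 256*x + 256
which factors as (x - 4)^4. The eigenvalues (with algebraic multiplicities) are λ = 4 with multiplicity 4.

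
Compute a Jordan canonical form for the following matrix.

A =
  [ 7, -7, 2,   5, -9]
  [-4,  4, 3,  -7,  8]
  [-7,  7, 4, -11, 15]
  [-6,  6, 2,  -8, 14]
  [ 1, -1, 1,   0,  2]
J_1(0) ⊕ J_1(0) ⊕ J_3(3)

The characteristic polynomial is
  det(x·I − A) = x^5 - 9*x^4 + 27*x^3 - 27*x^2 = x^2*(x - 3)^3

Eigenvalues and multiplicities (the geometric multiplicity of λ is n − rank(A − λI), which equals the number of Jordan blocks for λ):
  λ = 0: algebraic multiplicity = 2, geometric multiplicity = 2
  λ = 3: algebraic multiplicity = 3, geometric multiplicity = 1

Determining the block sizes for each eigenvalue:
  λ = 0: gm = am = 2, so every block has size 1 → block sizes [1, 1]
  λ = 3: one block (gm = 1), so the single block has size am = 3 → block sizes [3]

Assembling the blocks gives a Jordan form
J =
  [0, 0, 0, 0, 0]
  [0, 0, 0, 0, 0]
  [0, 0, 3, 1, 0]
  [0, 0, 0, 3, 1]
  [0, 0, 0, 0, 3]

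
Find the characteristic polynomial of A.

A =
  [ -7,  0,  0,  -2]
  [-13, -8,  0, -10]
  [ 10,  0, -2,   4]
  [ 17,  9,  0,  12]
x^4 + 5*x^3 + 6*x^2 - 4*x - 8

Expanding det(x·I − A) (e.g. by cofactor expansion or by noting that A is similar to its Jordan form J, which has the same characteristic polynomial as A) gives
  χ_A(x) = x^4 + 5*x^3 + 6*x^2 - 4*x - 8
which factors as (x - 1)*(x + 2)^3. The eigenvalues (with algebraic multiplicities) are λ = -2 with multiplicity 3, λ = 1 with multiplicity 1.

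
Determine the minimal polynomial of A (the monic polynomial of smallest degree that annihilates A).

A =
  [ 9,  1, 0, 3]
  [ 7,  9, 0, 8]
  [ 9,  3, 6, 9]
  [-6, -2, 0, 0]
x^3 - 18*x^2 + 108*x - 216

The characteristic polynomial is χ_A(x) = (x - 6)^4, so the eigenvalues are known. The minimal polynomial is
  m_A(x) = Π_λ (x − λ)^{k_λ}
where k_λ is the size of the *largest* Jordan block for λ (equivalently, the smallest k with (A − λI)^k v = 0 for every generalised eigenvector v of λ).

  λ = 6: largest Jordan block has size 3, contributing (x − 6)^3

So m_A(x) = (x - 6)^3 = x^3 - 18*x^2 + 108*x - 216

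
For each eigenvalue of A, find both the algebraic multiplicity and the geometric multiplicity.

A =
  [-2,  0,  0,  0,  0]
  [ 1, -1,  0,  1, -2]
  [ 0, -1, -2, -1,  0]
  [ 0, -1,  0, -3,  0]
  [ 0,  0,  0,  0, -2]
λ = -2: alg = 5, geom = 3

Step 1 — factor the characteristic polynomial to read off the algebraic multiplicities:
  χ_A(x) = (x + 2)^5

Step 2 — compute geometric multiplicities via the rank-nullity identity g(λ) = n − rank(A − λI):
  rank(A − (-2)·I) = 2, so dim ker(A − (-2)·I) = n − 2 = 3

Summary:
  λ = -2: algebraic multiplicity = 5, geometric multiplicity = 3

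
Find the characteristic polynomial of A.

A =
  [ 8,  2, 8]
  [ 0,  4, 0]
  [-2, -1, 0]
x^3 - 12*x^2 + 48*x - 64

Expanding det(x·I − A) (e.g. by cofactor expansion or by noting that A is similar to its Jordan form J, which has the same characteristic polynomial as A) gives
  χ_A(x) = x^3 - 12*x^2 + 48*x - 64
which factors as (x - 4)^3. The eigenvalues (with algebraic multiplicities) are λ = 4 with multiplicity 3.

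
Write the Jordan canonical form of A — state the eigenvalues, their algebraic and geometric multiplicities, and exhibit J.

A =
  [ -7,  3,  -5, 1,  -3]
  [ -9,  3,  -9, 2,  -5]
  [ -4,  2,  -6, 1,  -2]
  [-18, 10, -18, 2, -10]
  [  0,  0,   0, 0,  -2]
J_2(-2) ⊕ J_2(-2) ⊕ J_1(-2)

The characteristic polynomial is
  det(x·I − A) = x^5 + 10*x^4 + 40*x^3 + 80*x^2 + 80*x + 32 = (x + 2)^5

Eigenvalues and multiplicities (the geometric multiplicity of λ is n − rank(A − λI), which equals the number of Jordan blocks for λ):
  λ = -2: algebraic multiplicity = 5, geometric multiplicity = 3

Determining the block sizes for each eigenvalue:
  λ = -2: with am = 5 and gm = 3, the partition is not yet determined (e.g. several partitions of 5 into 3 parts exist). Let N = A − (-2)·I. Computing rank(N^1) = 2, rank(N^2) = 0; the number of blocks of size ≥ j is rank(N^{j−1}) − rank(N^j), giving [3, 2]. So we have 2 block(s) of size 2, 1 block(s) of size 1 → block sizes [2, 2, 1]

Assembling the blocks gives a Jordan form
J =
  [-2,  1,  0,  0,  0]
  [ 0, -2,  0,  0,  0]
  [ 0,  0, -2,  1,  0]
  [ 0,  0,  0, -2,  0]
  [ 0,  0,  0,  0, -2]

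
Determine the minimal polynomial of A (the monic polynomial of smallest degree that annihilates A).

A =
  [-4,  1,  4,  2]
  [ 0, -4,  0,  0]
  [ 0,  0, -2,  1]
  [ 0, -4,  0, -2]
x^4 + 12*x^3 + 52*x^2 + 96*x + 64

The characteristic polynomial is χ_A(x) = (x + 2)^2*(x + 4)^2, so the eigenvalues are known. The minimal polynomial is
  m_A(x) = Π_λ (x − λ)^{k_λ}
where k_λ is the size of the *largest* Jordan block for λ (equivalently, the smallest k with (A − λI)^k v = 0 for every generalised eigenvector v of λ).

  λ = -4: largest Jordan block has size 2, contributing (x + 4)^2
  λ = -2: largest Jordan block has size 2, contributing (x + 2)^2

So m_A(x) = (x + 2)^2*(x + 4)^2 = x^4 + 12*x^3 + 52*x^2 + 96*x + 64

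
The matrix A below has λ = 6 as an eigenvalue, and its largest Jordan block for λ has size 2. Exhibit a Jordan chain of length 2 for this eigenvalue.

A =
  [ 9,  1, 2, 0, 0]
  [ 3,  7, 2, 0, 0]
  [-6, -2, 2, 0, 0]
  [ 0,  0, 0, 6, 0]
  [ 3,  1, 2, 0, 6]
A Jordan chain for λ = 6 of length 2:
v_1 = (3, 3, -6, 0, 3)ᵀ
v_2 = (1, 0, 0, 0, 0)ᵀ

Let N = A − (6)·I. We want v_2 with N^2 v_2 = 0 but N^1 v_2 ≠ 0; then v_{j-1} := N · v_j for j = 2, …, 2.

Pick v_2 = (1, 0, 0, 0, 0)ᵀ.
Then v_1 = N · v_2 = (3, 3, -6, 0, 3)ᵀ.

Sanity check: (A − (6)·I) v_1 = (0, 0, 0, 0, 0)ᵀ = 0. ✓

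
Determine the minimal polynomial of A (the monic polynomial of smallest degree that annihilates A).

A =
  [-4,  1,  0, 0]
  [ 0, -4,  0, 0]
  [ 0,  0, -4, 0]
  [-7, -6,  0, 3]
x^3 + 5*x^2 - 8*x - 48

The characteristic polynomial is χ_A(x) = (x - 3)*(x + 4)^3, so the eigenvalues are known. The minimal polynomial is
  m_A(x) = Π_λ (x − λ)^{k_λ}
where k_λ is the size of the *largest* Jordan block for λ (equivalently, the smallest k with (A − λI)^k v = 0 for every generalised eigenvector v of λ).

  λ = -4: largest Jordan block has size 2, contributing (x + 4)^2
  λ = 3: largest Jordan block has size 1, contributing (x − 3)

So m_A(x) = (x - 3)*(x + 4)^2 = x^3 + 5*x^2 - 8*x - 48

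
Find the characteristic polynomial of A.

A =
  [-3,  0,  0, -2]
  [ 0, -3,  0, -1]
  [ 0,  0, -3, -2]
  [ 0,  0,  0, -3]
x^4 + 12*x^3 + 54*x^2 + 108*x + 81

Expanding det(x·I − A) (e.g. by cofactor expansion or by noting that A is similar to its Jordan form J, which has the same characteristic polynomial as A) gives
  χ_A(x) = x^4 + 12*x^3 + 54*x^2 + 108*x + 81
which factors as (x + 3)^4. The eigenvalues (with algebraic multiplicities) are λ = -3 with multiplicity 4.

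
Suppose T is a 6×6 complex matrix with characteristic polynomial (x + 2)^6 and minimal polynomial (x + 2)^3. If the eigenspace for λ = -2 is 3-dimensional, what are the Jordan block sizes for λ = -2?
Block sizes for λ = -2: [3, 2, 1]

Step 1 — from the characteristic polynomial, algebraic multiplicity of λ = -2 is 6. From dim ker(T − (-2)·I) = 3, there are exactly 3 Jordan blocks for λ = -2.
Step 2 — from the minimal polynomial, the factor (x + 2)^3 tells us the largest block for λ = -2 has size 3.
Step 3 — with total size 6, 3 blocks, and largest block 3, the block sizes (in nonincreasing order) are [3, 2, 1].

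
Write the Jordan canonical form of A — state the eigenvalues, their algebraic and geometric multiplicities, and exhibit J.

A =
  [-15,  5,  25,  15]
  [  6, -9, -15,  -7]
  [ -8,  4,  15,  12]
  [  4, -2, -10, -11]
J_3(-5) ⊕ J_1(-5)

The characteristic polynomial is
  det(x·I − A) = x^4 + 20*x^3 + 150*x^2 + 500*x + 625 = (x + 5)^4

Eigenvalues and multiplicities (the geometric multiplicity of λ is n − rank(A − λI), which equals the number of Jordan blocks for λ):
  λ = -5: algebraic multiplicity = 4, geometric multiplicity = 2

Determining the block sizes for each eigenvalue:
  λ = -5: with am = 4 and gm = 2, the partition is not yet determined (e.g. several partitions of 4 into 2 parts exist). Let N = A − (-5)·I. Computing rank(N^1) = 2, rank(N^2) = 1, rank(N^3) = 0; the number of blocks of size ≥ j is rank(N^{j−1}) − rank(N^j), giving [2, 1, 1]. So we have 1 block(s) of size 3, 1 block(s) of size 1 → block sizes [3, 1]

Assembling the blocks gives a Jordan form
J =
  [-5,  1,  0,  0]
  [ 0, -5,  1,  0]
  [ 0,  0, -5,  0]
  [ 0,  0,  0, -5]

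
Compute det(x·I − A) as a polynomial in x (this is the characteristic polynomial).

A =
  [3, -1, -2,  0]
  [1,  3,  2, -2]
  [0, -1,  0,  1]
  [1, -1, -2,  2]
x^4 - 8*x^3 + 24*x^2 - 32*x + 16

Expanding det(x·I − A) (e.g. by cofactor expansion or by noting that A is similar to its Jordan form J, which has the same characteristic polynomial as A) gives
  χ_A(x) = x^4 - 8*x^3 + 24*x^2 - 32*x + 16
which factors as (x - 2)^4. The eigenvalues (with algebraic multiplicities) are λ = 2 with multiplicity 4.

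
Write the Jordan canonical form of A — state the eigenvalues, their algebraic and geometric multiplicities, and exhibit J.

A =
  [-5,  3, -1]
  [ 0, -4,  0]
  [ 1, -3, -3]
J_2(-4) ⊕ J_1(-4)

The characteristic polynomial is
  det(x·I − A) = x^3 + 12*x^2 + 48*x + 64 = (x + 4)^3

Eigenvalues and multiplicities (the geometric multiplicity of λ is n − rank(A − λI), which equals the number of Jordan blocks for λ):
  λ = -4: algebraic multiplicity = 3, geometric multiplicity = 2

Determining the block sizes for each eigenvalue:
  λ = -4: 2 blocks summing to 3 forces exactly one block of size 2 and the rest size 1 → block sizes [2, 1]

Assembling the blocks gives a Jordan form
J =
  [-4,  1,  0]
  [ 0, -4,  0]
  [ 0,  0, -4]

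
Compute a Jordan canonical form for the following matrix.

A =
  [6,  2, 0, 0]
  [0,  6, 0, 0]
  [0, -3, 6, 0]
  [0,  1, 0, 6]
J_2(6) ⊕ J_1(6) ⊕ J_1(6)

The characteristic polynomial is
  det(x·I − A) = x^4 - 24*x^3 + 216*x^2 - 864*x + 1296 = (x - 6)^4

Eigenvalues and multiplicities (the geometric multiplicity of λ is n − rank(A − λI), which equals the number of Jordan blocks for λ):
  λ = 6: algebraic multiplicity = 4, geometric multiplicity = 3

Determining the block sizes for each eigenvalue:
  λ = 6: 3 blocks summing to 4 forces exactly one block of size 2 and the rest size 1 → block sizes [2, 1, 1]

Assembling the blocks gives a Jordan form
J =
  [6, 1, 0, 0]
  [0, 6, 0, 0]
  [0, 0, 6, 0]
  [0, 0, 0, 6]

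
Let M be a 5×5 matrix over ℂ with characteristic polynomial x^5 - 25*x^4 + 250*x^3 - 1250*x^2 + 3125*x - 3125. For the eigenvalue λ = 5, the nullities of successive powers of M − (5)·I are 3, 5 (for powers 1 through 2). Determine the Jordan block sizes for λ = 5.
Block sizes for λ = 5: [2, 2, 1]

From the dimensions of kernels of powers, the number of Jordan blocks of size at least j is d_j − d_{j−1} where d_j = dim ker(N^j) (with d_0 = 0). Computing the differences gives [3, 2].
The number of blocks of size exactly k is (#blocks of size ≥ k) − (#blocks of size ≥ k + 1), so the partition is: 1 block(s) of size 1, 2 block(s) of size 2.
In nonincreasing order the block sizes are [2, 2, 1].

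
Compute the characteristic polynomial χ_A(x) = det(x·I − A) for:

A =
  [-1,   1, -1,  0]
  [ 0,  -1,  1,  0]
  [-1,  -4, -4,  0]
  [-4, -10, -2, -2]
x^4 + 8*x^3 + 24*x^2 + 32*x + 16

Expanding det(x·I − A) (e.g. by cofactor expansion or by noting that A is similar to its Jordan form J, which has the same characteristic polynomial as A) gives
  χ_A(x) = x^4 + 8*x^3 + 24*x^2 + 32*x + 16
which factors as (x + 2)^4. The eigenvalues (with algebraic multiplicities) are λ = -2 with multiplicity 4.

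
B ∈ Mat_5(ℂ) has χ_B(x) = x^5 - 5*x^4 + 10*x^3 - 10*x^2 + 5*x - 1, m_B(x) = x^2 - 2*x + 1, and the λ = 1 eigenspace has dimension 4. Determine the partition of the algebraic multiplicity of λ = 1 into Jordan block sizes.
Block sizes for λ = 1: [2, 1, 1, 1]

Step 1 — from the characteristic polynomial, algebraic multiplicity of λ = 1 is 5. From dim ker(B − (1)·I) = 4, there are exactly 4 Jordan blocks for λ = 1.
Step 2 — from the minimal polynomial, the factor (x − 1)^2 tells us the largest block for λ = 1 has size 2.
Step 3 — with total size 5, 4 blocks, and largest block 2, the block sizes (in nonincreasing order) are [2, 1, 1, 1].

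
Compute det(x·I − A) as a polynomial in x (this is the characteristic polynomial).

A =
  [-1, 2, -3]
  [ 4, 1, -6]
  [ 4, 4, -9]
x^3 + 9*x^2 + 27*x + 27

Expanding det(x·I − A) (e.g. by cofactor expansion or by noting that A is similar to its Jordan form J, which has the same characteristic polynomial as A) gives
  χ_A(x) = x^3 + 9*x^2 + 27*x + 27
which factors as (x + 3)^3. The eigenvalues (with algebraic multiplicities) are λ = -3 with multiplicity 3.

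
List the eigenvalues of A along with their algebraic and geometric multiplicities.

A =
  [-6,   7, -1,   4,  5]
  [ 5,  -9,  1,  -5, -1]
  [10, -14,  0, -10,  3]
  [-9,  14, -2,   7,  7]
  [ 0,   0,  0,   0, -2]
λ = -2: alg = 5, geom = 2

Step 1 — factor the characteristic polynomial to read off the algebraic multiplicities:
  χ_A(x) = (x + 2)^5

Step 2 — compute geometric multiplicities via the rank-nullity identity g(λ) = n − rank(A − λI):
  rank(A − (-2)·I) = 3, so dim ker(A − (-2)·I) = n − 3 = 2

Summary:
  λ = -2: algebraic multiplicity = 5, geometric multiplicity = 2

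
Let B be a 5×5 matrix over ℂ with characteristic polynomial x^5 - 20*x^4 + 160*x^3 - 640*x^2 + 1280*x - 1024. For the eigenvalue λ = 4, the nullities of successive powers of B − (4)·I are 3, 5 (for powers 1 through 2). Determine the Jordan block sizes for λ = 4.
Block sizes for λ = 4: [2, 2, 1]

From the dimensions of kernels of powers, the number of Jordan blocks of size at least j is d_j − d_{j−1} where d_j = dim ker(N^j) (with d_0 = 0). Computing the differences gives [3, 2].
The number of blocks of size exactly k is (#blocks of size ≥ k) − (#blocks of size ≥ k + 1), so the partition is: 1 block(s) of size 1, 2 block(s) of size 2.
In nonincreasing order the block sizes are [2, 2, 1].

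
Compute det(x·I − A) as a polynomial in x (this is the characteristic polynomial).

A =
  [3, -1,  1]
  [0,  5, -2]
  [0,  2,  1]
x^3 - 9*x^2 + 27*x - 27

Expanding det(x·I − A) (e.g. by cofactor expansion or by noting that A is similar to its Jordan form J, which has the same characteristic polynomial as A) gives
  χ_A(x) = x^3 - 9*x^2 + 27*x - 27
which factors as (x - 3)^3. The eigenvalues (with algebraic multiplicities) are λ = 3 with multiplicity 3.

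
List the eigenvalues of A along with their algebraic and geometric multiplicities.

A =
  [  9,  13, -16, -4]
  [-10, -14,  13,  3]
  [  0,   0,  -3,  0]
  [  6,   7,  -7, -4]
λ = -3: alg = 4, geom = 2

Step 1 — factor the characteristic polynomial to read off the algebraic multiplicities:
  χ_A(x) = (x + 3)^4

Step 2 — compute geometric multiplicities via the rank-nullity identity g(λ) = n − rank(A − λI):
  rank(A − (-3)·I) = 2, so dim ker(A − (-3)·I) = n − 2 = 2

Summary:
  λ = -3: algebraic multiplicity = 4, geometric multiplicity = 2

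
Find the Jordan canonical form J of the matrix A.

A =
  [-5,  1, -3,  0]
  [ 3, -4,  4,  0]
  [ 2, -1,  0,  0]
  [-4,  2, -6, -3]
J_3(-3) ⊕ J_1(-3)

The characteristic polynomial is
  det(x·I − A) = x^4 + 12*x^3 + 54*x^2 + 108*x + 81 = (x + 3)^4

Eigenvalues and multiplicities (the geometric multiplicity of λ is n − rank(A − λI), which equals the number of Jordan blocks for λ):
  λ = -3: algebraic multiplicity = 4, geometric multiplicity = 2

Determining the block sizes for each eigenvalue:
  λ = -3: with am = 4 and gm = 2, the partition is not yet determined (e.g. several partitions of 4 into 2 parts exist). Let N = A − (-3)·I. Computing rank(N^1) = 2, rank(N^2) = 1, rank(N^3) = 0; the number of blocks of size ≥ j is rank(N^{j−1}) − rank(N^j), giving [2, 1, 1]. So we have 1 block(s) of size 3, 1 block(s) of size 1 → block sizes [3, 1]

Assembling the blocks gives a Jordan form
J =
  [-3,  1,  0,  0]
  [ 0, -3,  1,  0]
  [ 0,  0, -3,  0]
  [ 0,  0,  0, -3]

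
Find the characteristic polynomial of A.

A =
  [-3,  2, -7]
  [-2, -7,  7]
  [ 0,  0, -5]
x^3 + 15*x^2 + 75*x + 125

Expanding det(x·I − A) (e.g. by cofactor expansion or by noting that A is similar to its Jordan form J, which has the same characteristic polynomial as A) gives
  χ_A(x) = x^3 + 15*x^2 + 75*x + 125
which factors as (x + 5)^3. The eigenvalues (with algebraic multiplicities) are λ = -5 with multiplicity 3.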